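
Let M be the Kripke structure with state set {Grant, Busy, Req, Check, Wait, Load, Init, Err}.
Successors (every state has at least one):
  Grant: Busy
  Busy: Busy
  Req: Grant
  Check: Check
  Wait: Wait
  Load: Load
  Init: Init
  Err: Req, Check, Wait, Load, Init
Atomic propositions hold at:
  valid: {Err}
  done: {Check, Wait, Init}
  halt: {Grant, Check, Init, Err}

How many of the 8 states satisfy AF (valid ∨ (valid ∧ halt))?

1

Sat(valid ∧ halt) = {Err}
Sat(valid ∨ (valid ∧ halt)) = {Err}
AF (valid ∨ (valid ∧ halt)): least fixpoint, start Z0 = {Err}, add states with every successor in Z. Already a fixed point.
Sat(AF (valid ∨ (valid ∧ halt))) = {Err}
|Sat(AF (valid ∨ (valid ∧ halt)))| = |{Err}| = 1.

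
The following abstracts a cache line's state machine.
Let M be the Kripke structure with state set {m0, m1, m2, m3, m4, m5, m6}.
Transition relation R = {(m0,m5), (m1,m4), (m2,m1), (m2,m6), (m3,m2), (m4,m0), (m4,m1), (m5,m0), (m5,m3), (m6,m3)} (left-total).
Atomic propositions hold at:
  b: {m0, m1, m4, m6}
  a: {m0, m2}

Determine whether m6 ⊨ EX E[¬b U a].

Yes

Sat(¬b) = {m2, m3, m5}
E[¬b U a]: least fixpoint, start Z0 = Sat(a) = {m0, m2}, add states in Sat(¬b) with some successor in Z. Z1 = {m0, m2, m3, m5}; fixed.
Sat(E[¬b U a]) = {m0, m2, m3, m5}
Sat(EX E[¬b U a]) = {s : some successor in {m0, m2, m3, m5}} = {m0, m3, m4, m5, m6}
m6 ∈ Sat(EX E[¬b U a]) = {m0, m3, m4, m5, m6}, so the formula holds at m6.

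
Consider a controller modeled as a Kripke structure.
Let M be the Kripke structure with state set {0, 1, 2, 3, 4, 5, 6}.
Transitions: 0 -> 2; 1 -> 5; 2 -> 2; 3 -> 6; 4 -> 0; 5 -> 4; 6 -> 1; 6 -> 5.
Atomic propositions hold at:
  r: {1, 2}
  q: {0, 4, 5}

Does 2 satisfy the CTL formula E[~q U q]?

Sat(~q) = {1, 2, 3, 6}
E[~q U q]: least fixpoint, start Z0 = Sat(q) = {0, 4, 5}, add states in Sat(~q) with some successor in Z. Z1 = {0, 1, 4, 5, 6}; Z2 = {0, 1, 3, 4, 5, 6}; fixed.
Sat(E[~q U q]) = {0, 1, 3, 4, 5, 6}
2 ∉ Sat(E[~q U q]) = {0, 1, 3, 4, 5, 6}, so the formula does not hold at 2.

No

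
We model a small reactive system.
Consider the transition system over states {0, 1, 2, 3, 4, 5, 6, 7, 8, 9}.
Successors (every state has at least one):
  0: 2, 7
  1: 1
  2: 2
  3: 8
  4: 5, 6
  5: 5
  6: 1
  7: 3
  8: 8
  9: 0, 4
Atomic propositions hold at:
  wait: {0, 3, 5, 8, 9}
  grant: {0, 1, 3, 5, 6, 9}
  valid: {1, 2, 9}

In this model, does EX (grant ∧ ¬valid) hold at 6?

No

Sat(¬valid) = {0, 3, 4, 5, 6, 7, 8}
Sat(grant ∧ ¬valid) = {0, 3, 5, 6}
Sat(EX (grant ∧ ¬valid)) = {s : some successor in {0, 3, 5, 6}} = {4, 5, 7, 9}
6 ∉ Sat(EX (grant ∧ ¬valid)) = {4, 5, 7, 9}, so the formula does not hold at 6.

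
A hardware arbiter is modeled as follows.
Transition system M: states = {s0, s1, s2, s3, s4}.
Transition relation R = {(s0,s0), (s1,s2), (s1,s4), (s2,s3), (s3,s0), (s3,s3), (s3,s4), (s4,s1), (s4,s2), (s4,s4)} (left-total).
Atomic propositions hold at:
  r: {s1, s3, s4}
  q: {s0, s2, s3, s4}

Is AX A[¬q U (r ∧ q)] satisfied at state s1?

No

Sat(¬q) = {s1}
Sat(r ∧ q) = {s3, s4}
A[¬q U (r ∧ q)]: least fixpoint, start Z0 = Sat((r ∧ q)) = {s3, s4}, add states in Sat(¬q) with every successor in Z. Already a fixed point.
Sat(A[¬q U (r ∧ q)]) = {s3, s4}
Sat(AX A[¬q U (r ∧ q)]) = {s : every successor in {s3, s4}} = {s2}
s1 ∉ Sat(AX A[¬q U (r ∧ q)]) = {s2}, so the formula does not hold at s1.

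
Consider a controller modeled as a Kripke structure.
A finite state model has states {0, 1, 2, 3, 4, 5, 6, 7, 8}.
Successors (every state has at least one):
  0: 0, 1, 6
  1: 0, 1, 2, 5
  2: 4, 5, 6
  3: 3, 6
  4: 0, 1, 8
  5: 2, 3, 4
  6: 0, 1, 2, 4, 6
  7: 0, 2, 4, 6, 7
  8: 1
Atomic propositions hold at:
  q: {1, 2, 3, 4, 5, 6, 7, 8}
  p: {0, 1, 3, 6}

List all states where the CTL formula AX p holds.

{0, 3, 8}

Sat(AX p) = {s : every successor in {0, 1, 3, 6}} = {0, 3, 8}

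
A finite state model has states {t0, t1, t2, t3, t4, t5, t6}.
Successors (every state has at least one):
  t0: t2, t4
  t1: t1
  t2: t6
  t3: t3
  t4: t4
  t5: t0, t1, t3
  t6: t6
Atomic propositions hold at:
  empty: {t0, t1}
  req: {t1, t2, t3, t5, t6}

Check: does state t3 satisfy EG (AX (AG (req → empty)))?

Sat(req → empty) = {t0, t1, t4}
AG (req → empty): greatest fixpoint, start Z0 = {t0, t1, t4}, keep only states in Sat with every successor in Z. Z1 = {t1, t4}; fixed.
Sat(AG (req → empty)) = {t1, t4}
Sat(AX (AG (req → empty))) = {s : every successor in {t1, t4}} = {t1, t4}
EG (AX (AG (req → empty))): greatest fixpoint, start Z0 = {t1, t4}, keep only states in Sat with some successor in Z. Already a fixed point.
Sat(EG (AX (AG (req → empty)))) = {t1, t4}
t3 ∉ Sat(EG (AX (AG (req → empty)))) = {t1, t4}, so the formula does not hold at t3.

No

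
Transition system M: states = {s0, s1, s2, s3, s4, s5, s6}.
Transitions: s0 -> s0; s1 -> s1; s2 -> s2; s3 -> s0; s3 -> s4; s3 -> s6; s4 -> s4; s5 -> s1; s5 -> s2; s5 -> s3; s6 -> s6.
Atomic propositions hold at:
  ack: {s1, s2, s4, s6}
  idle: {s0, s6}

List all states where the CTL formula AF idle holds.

{s0, s6}

AF idle: least fixpoint, start Z0 = {s0, s6}, add states with every successor in Z. Already a fixed point.
Sat(AF idle) = {s0, s6}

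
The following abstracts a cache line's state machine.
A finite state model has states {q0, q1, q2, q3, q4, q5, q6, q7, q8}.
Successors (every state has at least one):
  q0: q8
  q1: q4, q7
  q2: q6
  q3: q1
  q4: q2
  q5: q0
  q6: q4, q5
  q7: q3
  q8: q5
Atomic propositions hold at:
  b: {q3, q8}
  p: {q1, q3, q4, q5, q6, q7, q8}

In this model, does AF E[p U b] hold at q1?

E[p U b]: least fixpoint, start Z0 = Sat(b) = {q3, q8}, add states in Sat(p) with some successor in Z. Z1 = {q3, q7, q8}; Z2 = {q1, q3, q7, q8}; fixed.
Sat(E[p U b]) = {q1, q3, q7, q8}
AF E[p U b]: least fixpoint, start Z0 = {q1, q3, q7, q8}, add states with every successor in Z. Z1 = {q0, q1, q3, q7, q8}; Z2 = {q0, q1, q3, q5, q7, q8}; fixed.
Sat(AF E[p U b]) = {q0, q1, q3, q5, q7, q8}
q1 ∈ Sat(AF E[p U b]) = {q0, q1, q3, q5, q7, q8}, so the formula holds at q1.

Yes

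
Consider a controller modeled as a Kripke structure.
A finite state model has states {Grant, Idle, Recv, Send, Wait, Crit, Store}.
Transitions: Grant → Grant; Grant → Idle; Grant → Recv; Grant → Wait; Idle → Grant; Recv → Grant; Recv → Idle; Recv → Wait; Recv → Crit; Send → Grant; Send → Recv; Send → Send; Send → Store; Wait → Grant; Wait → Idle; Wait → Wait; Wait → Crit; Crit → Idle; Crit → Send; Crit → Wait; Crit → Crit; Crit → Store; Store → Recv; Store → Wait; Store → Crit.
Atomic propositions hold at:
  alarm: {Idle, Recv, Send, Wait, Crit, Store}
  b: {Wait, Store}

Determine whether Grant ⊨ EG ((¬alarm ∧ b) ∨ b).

No

Sat(¬alarm) = {Grant}
Sat(¬alarm ∧ b) = ∅
Sat((¬alarm ∧ b) ∨ b) = {Wait, Store}
EG ((¬alarm ∧ b) ∨ b): greatest fixpoint, start Z0 = {Wait, Store}, keep only states in Sat with some successor in Z. Already a fixed point.
Sat(EG ((¬alarm ∧ b) ∨ b)) = {Wait, Store}
Grant ∉ Sat(EG ((¬alarm ∧ b) ∨ b)) = {Wait, Store}, so the formula does not hold at Grant.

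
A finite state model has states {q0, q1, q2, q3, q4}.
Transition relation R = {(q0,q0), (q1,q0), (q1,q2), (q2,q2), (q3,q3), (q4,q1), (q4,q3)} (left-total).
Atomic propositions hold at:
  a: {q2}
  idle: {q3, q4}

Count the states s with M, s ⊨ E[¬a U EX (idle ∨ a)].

4

Sat(¬a) = {q0, q1, q3, q4}
Sat(idle ∨ a) = {q2, q3, q4}
Sat(EX (idle ∨ a)) = {s : some successor in {q2, q3, q4}} = {q1, q2, q3, q4}
E[¬a U EX (idle ∨ a)]: least fixpoint, start Z0 = Sat(EX (idle ∨ a)) = {q1, q2, q3, q4}, add states in Sat(¬a) with some successor in Z. Already a fixed point.
Sat(E[¬a U EX (idle ∨ a)]) = {q1, q2, q3, q4}
|Sat(E[¬a U EX (idle ∨ a)])| = |{q1, q2, q3, q4}| = 4.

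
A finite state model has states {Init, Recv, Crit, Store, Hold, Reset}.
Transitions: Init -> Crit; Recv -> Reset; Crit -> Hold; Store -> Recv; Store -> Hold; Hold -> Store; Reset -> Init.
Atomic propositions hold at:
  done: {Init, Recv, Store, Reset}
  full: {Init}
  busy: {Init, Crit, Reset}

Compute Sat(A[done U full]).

A[done U full]: least fixpoint, start Z0 = Sat(full) = {Init}, add states in Sat(done) with every successor in Z. Z1 = {Init, Reset}; Z2 = {Init, Recv, Reset}; fixed.
Sat(A[done U full]) = {Init, Recv, Reset}

{Init, Recv, Reset}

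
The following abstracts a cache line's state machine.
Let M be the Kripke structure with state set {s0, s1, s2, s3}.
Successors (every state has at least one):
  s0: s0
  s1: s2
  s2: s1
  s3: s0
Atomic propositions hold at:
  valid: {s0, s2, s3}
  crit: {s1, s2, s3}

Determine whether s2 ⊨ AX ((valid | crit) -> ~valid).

Sat(valid | crit) = {s0, s1, s2, s3}
Sat(~valid) = {s1}
Sat((valid | crit) -> ~valid) = {s1}
Sat(AX ((valid | crit) -> ~valid)) = {s : every successor in {s1}} = {s2}
s2 ∈ Sat(AX ((valid | crit) -> ~valid)) = {s2}, so the formula holds at s2.

Yes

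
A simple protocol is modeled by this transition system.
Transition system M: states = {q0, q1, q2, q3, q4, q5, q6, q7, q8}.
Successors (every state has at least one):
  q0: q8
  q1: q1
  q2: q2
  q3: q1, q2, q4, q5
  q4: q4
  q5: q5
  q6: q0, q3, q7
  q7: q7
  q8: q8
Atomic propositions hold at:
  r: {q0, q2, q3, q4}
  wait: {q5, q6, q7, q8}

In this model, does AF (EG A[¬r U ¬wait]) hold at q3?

Sat(¬r) = {q1, q5, q6, q7, q8}
Sat(¬wait) = {q0, q1, q2, q3, q4}
A[¬r U ¬wait]: least fixpoint, start Z0 = Sat(¬wait) = {q0, q1, q2, q3, q4}, add states in Sat(¬r) with every successor in Z. Already a fixed point.
Sat(A[¬r U ¬wait]) = {q0, q1, q2, q3, q4}
EG A[¬r U ¬wait]: greatest fixpoint, start Z0 = {q0, q1, q2, q3, q4}, keep only states in Sat with some successor in Z. Z1 = {q1, q2, q3, q4}; fixed.
Sat(EG A[¬r U ¬wait]) = {q1, q2, q3, q4}
AF (EG A[¬r U ¬wait]): least fixpoint, start Z0 = {q1, q2, q3, q4}, add states with every successor in Z. Already a fixed point.
Sat(AF (EG A[¬r U ¬wait])) = {q1, q2, q3, q4}
q3 ∈ Sat(AF (EG A[¬r U ¬wait])) = {q1, q2, q3, q4}, so the formula holds at q3.

Yes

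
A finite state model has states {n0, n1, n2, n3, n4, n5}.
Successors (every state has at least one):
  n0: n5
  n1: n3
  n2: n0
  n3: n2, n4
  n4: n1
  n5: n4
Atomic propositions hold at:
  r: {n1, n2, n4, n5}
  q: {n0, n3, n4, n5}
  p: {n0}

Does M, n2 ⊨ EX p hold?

Yes

Sat(EX p) = {s : some successor in {n0}} = {n2}
n2 ∈ Sat(EX p) = {n2}, so the formula holds at n2.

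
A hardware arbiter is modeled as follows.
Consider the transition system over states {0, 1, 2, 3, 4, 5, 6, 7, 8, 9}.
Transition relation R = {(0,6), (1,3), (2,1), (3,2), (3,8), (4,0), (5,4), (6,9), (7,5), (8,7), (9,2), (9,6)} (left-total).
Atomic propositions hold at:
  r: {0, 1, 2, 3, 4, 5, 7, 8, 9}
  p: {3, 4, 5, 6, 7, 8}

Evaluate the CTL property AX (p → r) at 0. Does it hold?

No

Sat(p → r) = {0, 1, 2, 3, 4, 5, 7, 8, 9}
Sat(AX (p → r)) = {s : every successor in {0, 1, 2, 3, 4, 5, 7, 8, 9}} = {1, 2, 3, 4, 5, 6, 7, 8}
0 ∉ Sat(AX (p → r)) = {1, 2, 3, 4, 5, 6, 7, 8}, so the formula does not hold at 0.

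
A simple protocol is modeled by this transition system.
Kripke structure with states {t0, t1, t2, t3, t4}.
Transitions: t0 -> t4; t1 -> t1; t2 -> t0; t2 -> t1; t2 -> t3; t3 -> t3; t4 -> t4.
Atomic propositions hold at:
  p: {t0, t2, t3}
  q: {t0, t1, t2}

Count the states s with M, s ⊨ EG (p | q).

Sat(p | q) = {t0, t1, t2, t3}
EG (p | q): greatest fixpoint, start Z0 = {t0, t1, t2, t3}, keep only states in Sat with some successor in Z. Z1 = {t1, t2, t3}; fixed.
Sat(EG (p | q)) = {t1, t2, t3}
|Sat(EG (p | q))| = |{t1, t2, t3}| = 3.

3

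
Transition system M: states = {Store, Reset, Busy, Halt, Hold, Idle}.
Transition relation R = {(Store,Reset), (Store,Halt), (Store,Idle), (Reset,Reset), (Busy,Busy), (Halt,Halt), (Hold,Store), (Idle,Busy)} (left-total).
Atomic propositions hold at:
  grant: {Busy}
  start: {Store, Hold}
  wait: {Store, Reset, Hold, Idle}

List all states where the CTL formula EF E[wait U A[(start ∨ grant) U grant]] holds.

Sat(start ∨ grant) = {Store, Busy, Hold}
A[(start ∨ grant) U grant]: least fixpoint, start Z0 = Sat(grant) = {Busy}, add states in Sat(start ∨ grant) with every successor in Z. Already a fixed point.
Sat(A[(start ∨ grant) U grant]) = {Busy}
E[wait U A[(start ∨ grant) U grant]]: least fixpoint, start Z0 = Sat(A[(start ∨ grant) U grant]) = {Busy}, add states in Sat(wait) with some successor in Z. Z1 = {Busy, Idle}; Z2 = {Store, Busy, Idle}; Z3 = {Store, Busy, Hold, Idle}; fixed.
Sat(E[wait U A[(start ∨ grant) U grant]]) = {Store, Busy, Hold, Idle}
EF E[wait U A[(start ∨ grant) U grant]]: least fixpoint, start Z0 = {Store, Busy, Hold, Idle}, add states with some successor in Z. Already a fixed point.
Sat(EF E[wait U A[(start ∨ grant) U grant]]) = {Store, Busy, Hold, Idle}

{Store, Busy, Hold, Idle}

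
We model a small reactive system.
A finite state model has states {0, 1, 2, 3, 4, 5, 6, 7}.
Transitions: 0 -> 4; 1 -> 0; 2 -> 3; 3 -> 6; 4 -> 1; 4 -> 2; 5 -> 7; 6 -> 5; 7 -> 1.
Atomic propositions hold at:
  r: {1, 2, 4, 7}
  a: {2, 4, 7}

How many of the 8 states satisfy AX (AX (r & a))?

Sat(r & a) = {2, 4, 7}
Sat(AX (r & a)) = {s : every successor in {2, 4, 7}} = {0, 5}
Sat(AX (AX (r & a))) = {s : every successor in {0, 5}} = {1, 6}
|Sat(AX (AX (r & a)))| = |{1, 6}| = 2.

2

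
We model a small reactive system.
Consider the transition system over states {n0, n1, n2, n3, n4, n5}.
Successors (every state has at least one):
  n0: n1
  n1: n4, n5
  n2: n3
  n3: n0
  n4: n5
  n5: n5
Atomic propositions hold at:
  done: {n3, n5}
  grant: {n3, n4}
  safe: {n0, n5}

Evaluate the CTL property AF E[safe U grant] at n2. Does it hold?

E[safe U grant]: least fixpoint, start Z0 = Sat(grant) = {n3, n4}, add states in Sat(safe) with some successor in Z. Already a fixed point.
Sat(E[safe U grant]) = {n3, n4}
AF E[safe U grant]: least fixpoint, start Z0 = {n3, n4}, add states with every successor in Z. Z1 = {n2, n3, n4}; fixed.
Sat(AF E[safe U grant]) = {n2, n3, n4}
n2 ∈ Sat(AF E[safe U grant]) = {n2, n3, n4}, so the formula holds at n2.

Yes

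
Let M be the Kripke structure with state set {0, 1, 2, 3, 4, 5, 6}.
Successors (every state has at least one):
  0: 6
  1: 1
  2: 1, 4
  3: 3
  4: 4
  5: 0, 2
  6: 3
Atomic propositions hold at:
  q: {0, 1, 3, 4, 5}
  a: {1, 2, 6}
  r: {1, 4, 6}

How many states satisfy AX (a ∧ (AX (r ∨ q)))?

Sat(r ∨ q) = {0, 1, 3, 4, 5, 6}
Sat(AX (r ∨ q)) = {s : every successor in {0, 1, 3, 4, 5, 6}} = {0, 1, 2, 3, 4, 6}
Sat(a ∧ (AX (r ∨ q))) = {1, 2, 6}
Sat(AX (a ∧ (AX (r ∨ q)))) = {s : every successor in {1, 2, 6}} = {0, 1}
|Sat(AX (a ∧ (AX (r ∨ q))))| = |{0, 1}| = 2.

2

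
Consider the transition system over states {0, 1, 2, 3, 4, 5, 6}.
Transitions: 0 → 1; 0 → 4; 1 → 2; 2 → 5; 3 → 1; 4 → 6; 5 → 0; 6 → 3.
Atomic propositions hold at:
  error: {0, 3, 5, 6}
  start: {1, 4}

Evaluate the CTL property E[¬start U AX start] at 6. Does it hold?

Yes

Sat(¬start) = {0, 2, 3, 5, 6}
Sat(AX start) = {s : every successor in {1, 4}} = {0, 3}
E[¬start U AX start]: least fixpoint, start Z0 = Sat(AX start) = {0, 3}, add states in Sat(¬start) with some successor in Z. Z1 = {0, 3, 5, 6}; Z2 = {0, 2, 3, 5, 6}; fixed.
Sat(E[¬start U AX start]) = {0, 2, 3, 5, 6}
6 ∈ Sat(E[¬start U AX start]) = {0, 2, 3, 5, 6}, so the formula holds at 6.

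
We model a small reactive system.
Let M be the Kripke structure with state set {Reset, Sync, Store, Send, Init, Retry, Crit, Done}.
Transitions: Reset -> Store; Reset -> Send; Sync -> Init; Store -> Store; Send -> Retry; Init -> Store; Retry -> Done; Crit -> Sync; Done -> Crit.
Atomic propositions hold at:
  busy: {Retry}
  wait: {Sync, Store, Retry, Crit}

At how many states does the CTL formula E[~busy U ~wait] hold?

6

Sat(~busy) = {Reset, Sync, Store, Send, Init, Crit, Done}
Sat(~wait) = {Reset, Send, Init, Done}
E[~busy U ~wait]: least fixpoint, start Z0 = Sat(~wait) = {Reset, Send, Init, Done}, add states in Sat(~busy) with some successor in Z. Z1 = {Reset, Sync, Send, Init, Done}; Z2 = {Reset, Sync, Send, Init, Crit, Done}; fixed.
Sat(E[~busy U ~wait]) = {Reset, Sync, Send, Init, Crit, Done}
|Sat(E[~busy U ~wait])| = |{Reset, Sync, Send, Init, Crit, Done}| = 6.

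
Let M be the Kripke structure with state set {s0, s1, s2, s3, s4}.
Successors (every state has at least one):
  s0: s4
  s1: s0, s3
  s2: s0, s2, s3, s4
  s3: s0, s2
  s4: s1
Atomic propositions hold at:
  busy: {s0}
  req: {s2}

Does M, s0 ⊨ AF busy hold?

Yes

AF busy: least fixpoint, start Z0 = {s0}, add states with every successor in Z. Already a fixed point.
Sat(AF busy) = {s0}
s0 ∈ Sat(AF busy) = {s0}, so the formula holds at s0.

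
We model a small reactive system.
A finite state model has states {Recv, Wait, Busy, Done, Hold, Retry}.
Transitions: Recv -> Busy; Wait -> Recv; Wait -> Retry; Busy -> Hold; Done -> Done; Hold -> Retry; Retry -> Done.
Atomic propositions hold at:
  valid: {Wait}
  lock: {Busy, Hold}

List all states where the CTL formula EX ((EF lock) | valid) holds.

EF lock: least fixpoint, start Z0 = {Busy, Hold}, add states with some successor in Z. Z1 = {Recv, Busy, Hold}; Z2 = {Recv, Wait, Busy, Hold}; fixed.
Sat(EF lock) = {Recv, Wait, Busy, Hold}
Sat((EF lock) | valid) = {Recv, Wait, Busy, Hold}
Sat(EX ((EF lock) | valid)) = {s : some successor in {Recv, Wait, Busy, Hold}} = {Recv, Wait, Busy}

{Recv, Wait, Busy}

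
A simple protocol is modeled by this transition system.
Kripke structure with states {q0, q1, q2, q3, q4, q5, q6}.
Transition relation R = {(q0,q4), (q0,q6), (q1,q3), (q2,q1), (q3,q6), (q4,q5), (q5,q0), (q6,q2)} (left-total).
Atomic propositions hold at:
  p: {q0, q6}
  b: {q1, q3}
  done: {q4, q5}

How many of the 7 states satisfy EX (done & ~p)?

Sat(~p) = {q1, q2, q3, q4, q5}
Sat(done & ~p) = {q4, q5}
Sat(EX (done & ~p)) = {s : some successor in {q4, q5}} = {q0, q4}
|Sat(EX (done & ~p))| = |{q0, q4}| = 2.

2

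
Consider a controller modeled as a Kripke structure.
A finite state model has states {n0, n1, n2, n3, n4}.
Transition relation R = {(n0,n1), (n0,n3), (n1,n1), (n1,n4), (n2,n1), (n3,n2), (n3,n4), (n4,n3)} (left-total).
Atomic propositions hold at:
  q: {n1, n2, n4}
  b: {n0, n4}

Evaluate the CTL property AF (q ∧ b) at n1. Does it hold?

No

Sat(q ∧ b) = {n4}
AF (q ∧ b): least fixpoint, start Z0 = {n4}, add states with every successor in Z. Already a fixed point.
Sat(AF (q ∧ b)) = {n4}
n1 ∉ Sat(AF (q ∧ b)) = {n4}, so the formula does not hold at n1.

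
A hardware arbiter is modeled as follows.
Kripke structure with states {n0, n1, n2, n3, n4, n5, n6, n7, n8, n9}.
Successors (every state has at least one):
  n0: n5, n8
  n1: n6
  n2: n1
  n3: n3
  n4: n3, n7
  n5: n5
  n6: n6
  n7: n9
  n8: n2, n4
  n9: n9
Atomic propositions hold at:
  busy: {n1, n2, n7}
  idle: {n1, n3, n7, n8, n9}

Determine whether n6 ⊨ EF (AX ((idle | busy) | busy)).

Sat(idle | busy) = {n1, n2, n3, n7, n8, n9}
Sat((idle | busy) | busy) = {n1, n2, n3, n7, n8, n9}
Sat(AX ((idle | busy) | busy)) = {s : every successor in {n1, n2, n3, n7, n8, n9}} = {n2, n3, n4, n7, n9}
EF (AX ((idle | busy) | busy)): least fixpoint, start Z0 = {n2, n3, n4, n7, n9}, add states with some successor in Z. Z1 = {n2, n3, n4, n7, n8, n9}; Z2 = {n0, n2, n3, n4, n7, n8, n9}; fixed.
Sat(EF (AX ((idle | busy) | busy))) = {n0, n2, n3, n4, n7, n8, n9}
n6 ∉ Sat(EF (AX ((idle | busy) | busy))) = {n0, n2, n3, n4, n7, n8, n9}, so the formula does not hold at n6.

No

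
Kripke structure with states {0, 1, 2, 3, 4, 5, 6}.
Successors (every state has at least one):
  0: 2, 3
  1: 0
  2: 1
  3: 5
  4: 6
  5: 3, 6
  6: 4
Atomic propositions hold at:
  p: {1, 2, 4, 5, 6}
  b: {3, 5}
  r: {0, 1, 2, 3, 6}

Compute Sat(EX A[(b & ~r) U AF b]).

Sat(~r) = {4, 5}
Sat(b & ~r) = {5}
AF b: least fixpoint, start Z0 = {3, 5}, add states with every successor in Z. Already a fixed point.
Sat(AF b) = {3, 5}
A[(b & ~r) U AF b]: least fixpoint, start Z0 = Sat(AF b) = {3, 5}, add states in Sat(b & ~r) with every successor in Z. Already a fixed point.
Sat(A[(b & ~r) U AF b]) = {3, 5}
Sat(EX A[(b & ~r) U AF b]) = {s : some successor in {3, 5}} = {0, 3, 5}

{0, 3, 5}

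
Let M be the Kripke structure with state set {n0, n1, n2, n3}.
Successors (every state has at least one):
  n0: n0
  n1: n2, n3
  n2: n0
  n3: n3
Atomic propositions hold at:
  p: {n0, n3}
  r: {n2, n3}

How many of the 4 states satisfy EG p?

EG p: greatest fixpoint, start Z0 = {n0, n3}, keep only states in Sat with some successor in Z. Already a fixed point.
Sat(EG p) = {n0, n3}
|Sat(EG p)| = |{n0, n3}| = 2.

2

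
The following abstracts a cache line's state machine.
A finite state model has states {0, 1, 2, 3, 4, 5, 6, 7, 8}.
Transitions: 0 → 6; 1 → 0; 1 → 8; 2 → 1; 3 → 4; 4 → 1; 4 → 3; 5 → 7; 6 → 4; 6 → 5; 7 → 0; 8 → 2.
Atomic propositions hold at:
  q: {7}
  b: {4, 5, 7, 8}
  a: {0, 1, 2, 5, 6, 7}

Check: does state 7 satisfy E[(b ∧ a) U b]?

Sat(b ∧ a) = {5, 7}
E[(b ∧ a) U b]: least fixpoint, start Z0 = Sat(b) = {4, 5, 7, 8}, add states in Sat(b ∧ a) with some successor in Z. Already a fixed point.
Sat(E[(b ∧ a) U b]) = {4, 5, 7, 8}
7 ∈ Sat(E[(b ∧ a) U b]) = {4, 5, 7, 8}, so the formula holds at 7.

Yes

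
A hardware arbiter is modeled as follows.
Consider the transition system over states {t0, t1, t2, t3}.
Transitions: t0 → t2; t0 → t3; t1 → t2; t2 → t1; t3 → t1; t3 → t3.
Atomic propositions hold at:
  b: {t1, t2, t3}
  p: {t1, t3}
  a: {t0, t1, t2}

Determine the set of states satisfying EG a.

EG a: greatest fixpoint, start Z0 = {t0, t1, t2}, keep only states in Sat with some successor in Z. Already a fixed point.
Sat(EG a) = {t0, t1, t2}

{t0, t1, t2}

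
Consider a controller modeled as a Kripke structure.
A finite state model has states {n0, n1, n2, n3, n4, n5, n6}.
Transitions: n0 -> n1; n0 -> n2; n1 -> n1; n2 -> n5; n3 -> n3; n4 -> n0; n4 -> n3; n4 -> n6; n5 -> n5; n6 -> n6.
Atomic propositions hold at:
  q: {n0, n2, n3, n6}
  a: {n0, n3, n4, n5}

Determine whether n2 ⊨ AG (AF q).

AF q: least fixpoint, start Z0 = {n0, n2, n3, n6}, add states with every successor in Z. Z1 = {n0, n2, n3, n4, n6}; fixed.
Sat(AF q) = {n0, n2, n3, n4, n6}
AG (AF q): greatest fixpoint, start Z0 = {n0, n2, n3, n4, n6}, keep only states in Sat with every successor in Z. Z1 = {n3, n4, n6}; Z2 = {n3, n6}; fixed.
Sat(AG (AF q)) = {n3, n6}
n2 ∉ Sat(AG (AF q)) = {n3, n6}, so the formula does not hold at n2.

No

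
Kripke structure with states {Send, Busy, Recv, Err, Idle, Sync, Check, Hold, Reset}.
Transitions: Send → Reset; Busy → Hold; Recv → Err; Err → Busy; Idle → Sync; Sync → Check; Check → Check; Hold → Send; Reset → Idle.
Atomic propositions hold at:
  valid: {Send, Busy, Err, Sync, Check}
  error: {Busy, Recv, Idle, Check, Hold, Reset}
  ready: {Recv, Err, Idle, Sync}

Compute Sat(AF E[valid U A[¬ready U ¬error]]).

{Send, Busy, Recv, Err, Idle, Sync, Hold, Reset}

Sat(¬ready) = {Send, Busy, Check, Hold, Reset}
Sat(¬error) = {Send, Err, Sync}
A[¬ready U ¬error]: least fixpoint, start Z0 = Sat(¬error) = {Send, Err, Sync}, add states in Sat(¬ready) with every successor in Z. Z1 = {Send, Err, Sync, Hold}; Z2 = {Send, Busy, Err, Sync, Hold}; fixed.
Sat(A[¬ready U ¬error]) = {Send, Busy, Err, Sync, Hold}
E[valid U A[¬ready U ¬error]]: least fixpoint, start Z0 = Sat(A[¬ready U ¬error]) = {Send, Busy, Err, Sync, Hold}, add states in Sat(valid) with some successor in Z. Already a fixed point.
Sat(E[valid U A[¬ready U ¬error]]) = {Send, Busy, Err, Sync, Hold}
AF E[valid U A[¬ready U ¬error]]: least fixpoint, start Z0 = {Send, Busy, Err, Sync, Hold}, add states with every successor in Z. Z1 = {Send, Busy, Recv, Err, Idle, Sync, Hold}; Z2 = {Send, Busy, Recv, Err, Idle, Sync, Hold, Reset}; fixed.
Sat(AF E[valid U A[¬ready U ¬error]]) = {Send, Busy, Recv, Err, Idle, Sync, Hold, Reset}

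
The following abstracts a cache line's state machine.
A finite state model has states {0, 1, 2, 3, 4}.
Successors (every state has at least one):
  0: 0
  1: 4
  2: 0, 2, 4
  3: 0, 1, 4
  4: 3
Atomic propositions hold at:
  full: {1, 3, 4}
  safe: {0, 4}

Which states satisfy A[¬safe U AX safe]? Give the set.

{0, 1}

Sat(¬safe) = {1, 2, 3}
Sat(AX safe) = {s : every successor in {0, 4}} = {0, 1}
A[¬safe U AX safe]: least fixpoint, start Z0 = Sat(AX safe) = {0, 1}, add states in Sat(¬safe) with every successor in Z. Already a fixed point.
Sat(A[¬safe U AX safe]) = {0, 1}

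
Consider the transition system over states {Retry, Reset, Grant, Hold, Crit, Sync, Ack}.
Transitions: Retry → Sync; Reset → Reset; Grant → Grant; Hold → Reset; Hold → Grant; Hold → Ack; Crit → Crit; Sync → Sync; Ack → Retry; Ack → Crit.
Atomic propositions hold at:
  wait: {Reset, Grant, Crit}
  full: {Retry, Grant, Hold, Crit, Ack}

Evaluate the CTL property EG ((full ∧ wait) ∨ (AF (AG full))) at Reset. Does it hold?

Sat(full ∧ wait) = {Grant, Crit}
AG full: greatest fixpoint, start Z0 = {Retry, Grant, Hold, Crit, Ack}, keep only states in Sat with every successor in Z. Z1 = {Grant, Crit, Ack}; Z2 = {Grant, Crit}; fixed.
Sat(AG full) = {Grant, Crit}
AF (AG full): least fixpoint, start Z0 = {Grant, Crit}, add states with every successor in Z. Already a fixed point.
Sat(AF (AG full)) = {Grant, Crit}
Sat((full ∧ wait) ∨ (AF (AG full))) = {Grant, Crit}
EG ((full ∧ wait) ∨ (AF (AG full))): greatest fixpoint, start Z0 = {Grant, Crit}, keep only states in Sat with some successor in Z. Already a fixed point.
Sat(EG ((full ∧ wait) ∨ (AF (AG full)))) = {Grant, Crit}
Reset ∉ Sat(EG ((full ∧ wait) ∨ (AF (AG full)))) = {Grant, Crit}, so the formula does not hold at Reset.

No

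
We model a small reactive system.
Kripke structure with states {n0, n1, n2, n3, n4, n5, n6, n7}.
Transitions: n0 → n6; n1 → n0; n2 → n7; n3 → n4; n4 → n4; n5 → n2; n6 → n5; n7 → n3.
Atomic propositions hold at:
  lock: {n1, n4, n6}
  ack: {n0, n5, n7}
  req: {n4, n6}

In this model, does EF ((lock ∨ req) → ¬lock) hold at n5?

Yes

Sat(lock ∨ req) = {n1, n4, n6}
Sat(¬lock) = {n0, n2, n3, n5, n7}
Sat((lock ∨ req) → ¬lock) = {n0, n2, n3, n5, n7}
EF ((lock ∨ req) → ¬lock): least fixpoint, start Z0 = {n0, n2, n3, n5, n7}, add states with some successor in Z. Z1 = {n0, n1, n2, n3, n5, n6, n7}; fixed.
Sat(EF ((lock ∨ req) → ¬lock)) = {n0, n1, n2, n3, n5, n6, n7}
n5 ∈ Sat(EF ((lock ∨ req) → ¬lock)) = {n0, n1, n2, n3, n5, n6, n7}, so the formula holds at n5.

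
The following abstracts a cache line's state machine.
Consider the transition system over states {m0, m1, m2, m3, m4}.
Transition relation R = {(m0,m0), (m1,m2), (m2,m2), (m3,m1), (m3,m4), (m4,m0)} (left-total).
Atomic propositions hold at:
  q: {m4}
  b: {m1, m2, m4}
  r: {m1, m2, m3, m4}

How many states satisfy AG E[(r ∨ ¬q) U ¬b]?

2

Sat(¬q) = {m0, m1, m2, m3}
Sat(r ∨ ¬q) = {m0, m1, m2, m3, m4}
Sat(¬b) = {m0, m3}
E[(r ∨ ¬q) U ¬b]: least fixpoint, start Z0 = Sat(¬b) = {m0, m3}, add states in Sat(r ∨ ¬q) with some successor in Z. Z1 = {m0, m3, m4}; fixed.
Sat(E[(r ∨ ¬q) U ¬b]) = {m0, m3, m4}
AG E[(r ∨ ¬q) U ¬b]: greatest fixpoint, start Z0 = {m0, m3, m4}, keep only states in Sat with every successor in Z. Z1 = {m0, m4}; fixed.
Sat(AG E[(r ∨ ¬q) U ¬b]) = {m0, m4}
|Sat(AG E[(r ∨ ¬q) U ¬b])| = |{m0, m4}| = 2.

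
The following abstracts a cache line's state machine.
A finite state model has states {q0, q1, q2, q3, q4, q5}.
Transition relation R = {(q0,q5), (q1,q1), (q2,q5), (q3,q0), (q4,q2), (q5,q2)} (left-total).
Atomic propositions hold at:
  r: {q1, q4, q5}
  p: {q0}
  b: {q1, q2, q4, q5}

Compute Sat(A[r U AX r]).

{q0, q1, q2, q4, q5}

Sat(AX r) = {s : every successor in {q1, q4, q5}} = {q0, q1, q2}
A[r U AX r]: least fixpoint, start Z0 = Sat(AX r) = {q0, q1, q2}, add states in Sat(r) with every successor in Z. Z1 = {q0, q1, q2, q4, q5}; fixed.
Sat(A[r U AX r]) = {q0, q1, q2, q4, q5}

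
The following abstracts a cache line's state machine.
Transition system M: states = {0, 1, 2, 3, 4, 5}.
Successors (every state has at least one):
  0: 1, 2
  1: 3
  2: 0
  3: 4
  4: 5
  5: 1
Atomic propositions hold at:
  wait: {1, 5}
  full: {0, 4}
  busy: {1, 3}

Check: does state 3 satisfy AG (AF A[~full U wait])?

Sat(~full) = {1, 2, 3, 5}
A[~full U wait]: least fixpoint, start Z0 = Sat(wait) = {1, 5}, add states in Sat(~full) with every successor in Z. Already a fixed point.
Sat(A[~full U wait]) = {1, 5}
AF A[~full U wait]: least fixpoint, start Z0 = {1, 5}, add states with every successor in Z. Z1 = {1, 4, 5}; Z2 = {1, 3, 4, 5}; fixed.
Sat(AF A[~full U wait]) = {1, 3, 4, 5}
AG (AF A[~full U wait]): greatest fixpoint, start Z0 = {1, 3, 4, 5}, keep only states in Sat with every successor in Z. Already a fixed point.
Sat(AG (AF A[~full U wait])) = {1, 3, 4, 5}
3 ∈ Sat(AG (AF A[~full U wait])) = {1, 3, 4, 5}, so the formula holds at 3.

Yes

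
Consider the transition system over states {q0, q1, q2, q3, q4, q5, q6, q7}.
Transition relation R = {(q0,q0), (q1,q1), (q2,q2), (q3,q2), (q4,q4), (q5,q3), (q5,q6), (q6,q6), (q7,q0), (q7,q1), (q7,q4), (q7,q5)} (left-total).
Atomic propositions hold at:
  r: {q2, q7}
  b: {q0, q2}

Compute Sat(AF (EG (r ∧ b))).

Sat(r ∧ b) = {q2}
EG (r ∧ b): greatest fixpoint, start Z0 = {q2}, keep only states in Sat with some successor in Z. Already a fixed point.
Sat(EG (r ∧ b)) = {q2}
AF (EG (r ∧ b)): least fixpoint, start Z0 = {q2}, add states with every successor in Z. Z1 = {q2, q3}; fixed.
Sat(AF (EG (r ∧ b))) = {q2, q3}

{q2, q3}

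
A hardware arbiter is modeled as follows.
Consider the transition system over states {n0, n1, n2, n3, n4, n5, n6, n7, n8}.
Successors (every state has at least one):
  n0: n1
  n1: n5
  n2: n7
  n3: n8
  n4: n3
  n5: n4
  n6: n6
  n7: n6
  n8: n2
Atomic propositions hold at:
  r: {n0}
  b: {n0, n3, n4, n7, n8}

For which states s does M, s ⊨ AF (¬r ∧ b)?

Sat(¬r) = {n1, n2, n3, n4, n5, n6, n7, n8}
Sat(¬r ∧ b) = {n3, n4, n7, n8}
AF (¬r ∧ b): least fixpoint, start Z0 = {n3, n4, n7, n8}, add states with every successor in Z. Z1 = {n2, n3, n4, n5, n7, n8}; Z2 = {n1, n2, n3, n4, n5, n7, n8}; Z3 = {n0, n1, n2, n3, n4, n5, n7, n8}; fixed.
Sat(AF (¬r ∧ b)) = {n0, n1, n2, n3, n4, n5, n7, n8}

{n0, n1, n2, n3, n4, n5, n7, n8}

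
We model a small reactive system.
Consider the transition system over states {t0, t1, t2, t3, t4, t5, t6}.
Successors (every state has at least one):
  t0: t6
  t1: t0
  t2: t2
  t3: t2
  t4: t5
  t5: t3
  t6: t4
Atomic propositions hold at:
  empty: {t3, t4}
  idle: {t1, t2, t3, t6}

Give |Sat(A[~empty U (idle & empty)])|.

2

Sat(~empty) = {t0, t1, t2, t5, t6}
Sat(idle & empty) = {t3}
A[~empty U (idle & empty)]: least fixpoint, start Z0 = Sat((idle & empty)) = {t3}, add states in Sat(~empty) with every successor in Z. Z1 = {t3, t5}; fixed.
Sat(A[~empty U (idle & empty)]) = {t3, t5}
|Sat(A[~empty U (idle & empty)])| = |{t3, t5}| = 2.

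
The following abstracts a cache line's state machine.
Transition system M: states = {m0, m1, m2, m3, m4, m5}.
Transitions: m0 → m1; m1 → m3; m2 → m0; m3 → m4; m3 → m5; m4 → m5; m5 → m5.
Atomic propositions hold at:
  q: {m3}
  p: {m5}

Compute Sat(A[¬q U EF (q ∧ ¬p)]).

{m0, m1, m2, m3}

Sat(¬q) = {m0, m1, m2, m4, m5}
Sat(¬p) = {m0, m1, m2, m3, m4}
Sat(q ∧ ¬p) = {m3}
EF (q ∧ ¬p): least fixpoint, start Z0 = {m3}, add states with some successor in Z. Z1 = {m1, m3}; Z2 = {m0, m1, m3}; Z3 = {m0, m1, m2, m3}; fixed.
Sat(EF (q ∧ ¬p)) = {m0, m1, m2, m3}
A[¬q U EF (q ∧ ¬p)]: least fixpoint, start Z0 = Sat(EF (q ∧ ¬p)) = {m0, m1, m2, m3}, add states in Sat(¬q) with every successor in Z. Already a fixed point.
Sat(A[¬q U EF (q ∧ ¬p)]) = {m0, m1, m2, m3}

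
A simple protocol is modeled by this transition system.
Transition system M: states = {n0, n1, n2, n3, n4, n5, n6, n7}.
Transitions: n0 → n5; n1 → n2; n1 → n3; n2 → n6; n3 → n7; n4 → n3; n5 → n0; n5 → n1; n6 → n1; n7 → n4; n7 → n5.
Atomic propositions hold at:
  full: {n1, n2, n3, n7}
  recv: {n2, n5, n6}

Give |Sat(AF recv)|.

AF recv: least fixpoint, start Z0 = {n2, n5, n6}, add states with every successor in Z. Z1 = {n0, n2, n5, n6}; fixed.
Sat(AF recv) = {n0, n2, n5, n6}
|Sat(AF recv)| = |{n0, n2, n5, n6}| = 4.

4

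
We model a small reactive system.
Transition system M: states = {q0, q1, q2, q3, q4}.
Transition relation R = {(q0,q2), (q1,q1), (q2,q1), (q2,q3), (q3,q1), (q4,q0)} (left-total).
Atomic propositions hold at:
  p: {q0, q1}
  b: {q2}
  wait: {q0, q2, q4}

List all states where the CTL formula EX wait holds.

Sat(EX wait) = {s : some successor in {q0, q2, q4}} = {q0, q4}

{q0, q4}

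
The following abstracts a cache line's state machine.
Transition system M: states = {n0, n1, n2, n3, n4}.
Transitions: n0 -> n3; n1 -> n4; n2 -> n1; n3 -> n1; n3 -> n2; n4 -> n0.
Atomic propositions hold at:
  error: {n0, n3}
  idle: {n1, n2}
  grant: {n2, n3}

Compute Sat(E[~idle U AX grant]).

Sat(~idle) = {n0, n3, n4}
Sat(AX grant) = {s : every successor in {n2, n3}} = {n0}
E[~idle U AX grant]: least fixpoint, start Z0 = Sat(AX grant) = {n0}, add states in Sat(~idle) with some successor in Z. Z1 = {n0, n4}; fixed.
Sat(E[~idle U AX grant]) = {n0, n4}

{n0, n4}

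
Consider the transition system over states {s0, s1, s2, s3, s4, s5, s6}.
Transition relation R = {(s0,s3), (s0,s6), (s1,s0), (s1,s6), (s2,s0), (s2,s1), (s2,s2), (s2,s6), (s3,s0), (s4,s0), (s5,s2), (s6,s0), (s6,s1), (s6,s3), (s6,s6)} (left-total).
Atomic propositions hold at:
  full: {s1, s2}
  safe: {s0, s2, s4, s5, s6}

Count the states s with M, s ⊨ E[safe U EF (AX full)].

Sat(AX full) = {s : every successor in {s1, s2}} = {s5}
EF (AX full): least fixpoint, start Z0 = {s5}, add states with some successor in Z. Already a fixed point.
Sat(EF (AX full)) = {s5}
E[safe U EF (AX full)]: least fixpoint, start Z0 = Sat(EF (AX full)) = {s5}, add states in Sat(safe) with some successor in Z. Already a fixed point.
Sat(E[safe U EF (AX full)]) = {s5}
|Sat(E[safe U EF (AX full)])| = |{s5}| = 1.

1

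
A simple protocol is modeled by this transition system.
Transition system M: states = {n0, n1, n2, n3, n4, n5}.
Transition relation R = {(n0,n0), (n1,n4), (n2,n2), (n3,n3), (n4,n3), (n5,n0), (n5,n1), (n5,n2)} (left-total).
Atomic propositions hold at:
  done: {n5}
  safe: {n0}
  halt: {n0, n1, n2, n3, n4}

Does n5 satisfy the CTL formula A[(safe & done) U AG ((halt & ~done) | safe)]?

No

Sat(safe & done) = ∅
Sat(~done) = {n0, n1, n2, n3, n4}
Sat(halt & ~done) = {n0, n1, n2, n3, n4}
Sat((halt & ~done) | safe) = {n0, n1, n2, n3, n4}
AG ((halt & ~done) | safe): greatest fixpoint, start Z0 = {n0, n1, n2, n3, n4}, keep only states in Sat with every successor in Z. Already a fixed point.
Sat(AG ((halt & ~done) | safe)) = {n0, n1, n2, n3, n4}
A[(safe & done) U AG ((halt & ~done) | safe)]: least fixpoint, start Z0 = Sat(AG ((halt & ~done) | safe)) = {n0, n1, n2, n3, n4}, add states in Sat(safe & done) with every successor in Z. Already a fixed point.
Sat(A[(safe & done) U AG ((halt & ~done) | safe)]) = {n0, n1, n2, n3, n4}
n5 ∉ Sat(A[(safe & done) U AG ((halt & ~done) | safe)]) = {n0, n1, n2, n3, n4}, so the formula does not hold at n5.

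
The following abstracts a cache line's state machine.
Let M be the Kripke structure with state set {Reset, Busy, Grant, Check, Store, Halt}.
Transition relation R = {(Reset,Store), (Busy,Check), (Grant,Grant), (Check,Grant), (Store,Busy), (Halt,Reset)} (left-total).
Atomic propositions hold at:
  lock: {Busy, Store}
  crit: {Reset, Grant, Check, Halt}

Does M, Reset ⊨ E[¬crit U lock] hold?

No

Sat(¬crit) = {Busy, Store}
E[¬crit U lock]: least fixpoint, start Z0 = Sat(lock) = {Busy, Store}, add states in Sat(¬crit) with some successor in Z. Already a fixed point.
Sat(E[¬crit U lock]) = {Busy, Store}
Reset ∉ Sat(E[¬crit U lock]) = {Busy, Store}, so the formula does not hold at Reset.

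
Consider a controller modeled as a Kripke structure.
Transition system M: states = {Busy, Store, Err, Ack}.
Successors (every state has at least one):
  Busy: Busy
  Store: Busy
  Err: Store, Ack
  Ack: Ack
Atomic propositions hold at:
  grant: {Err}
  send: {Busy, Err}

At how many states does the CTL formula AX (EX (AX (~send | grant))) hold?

1

Sat(~send) = {Store, Ack}
Sat(~send | grant) = {Store, Err, Ack}
Sat(AX (~send | grant)) = {s : every successor in {Store, Err, Ack}} = {Err, Ack}
Sat(EX (AX (~send | grant))) = {s : some successor in {Err, Ack}} = {Err, Ack}
Sat(AX (EX (AX (~send | grant)))) = {s : every successor in {Err, Ack}} = {Ack}
|Sat(AX (EX (AX (~send | grant))))| = |{Ack}| = 1.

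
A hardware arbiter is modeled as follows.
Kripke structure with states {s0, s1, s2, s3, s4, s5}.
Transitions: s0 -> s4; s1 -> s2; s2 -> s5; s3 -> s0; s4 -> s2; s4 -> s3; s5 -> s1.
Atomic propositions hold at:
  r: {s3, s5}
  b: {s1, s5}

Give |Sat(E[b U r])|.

E[b U r]: least fixpoint, start Z0 = Sat(r) = {s3, s5}, add states in Sat(b) with some successor in Z. Already a fixed point.
Sat(E[b U r]) = {s3, s5}
|Sat(E[b U r])| = |{s3, s5}| = 2.

2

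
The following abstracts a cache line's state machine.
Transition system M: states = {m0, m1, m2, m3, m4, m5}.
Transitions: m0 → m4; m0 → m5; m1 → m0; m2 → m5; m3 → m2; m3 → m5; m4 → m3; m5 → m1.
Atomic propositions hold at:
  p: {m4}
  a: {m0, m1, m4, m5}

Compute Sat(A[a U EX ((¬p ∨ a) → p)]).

{m0, m1, m5}

Sat(¬p) = {m0, m1, m2, m3, m5}
Sat(¬p ∨ a) = {m0, m1, m2, m3, m4, m5}
Sat((¬p ∨ a) → p) = {m4}
Sat(EX ((¬p ∨ a) → p)) = {s : some successor in {m4}} = {m0}
A[a U EX ((¬p ∨ a) → p)]: least fixpoint, start Z0 = Sat(EX ((¬p ∨ a) → p)) = {m0}, add states in Sat(a) with every successor in Z. Z1 = {m0, m1}; Z2 = {m0, m1, m5}; fixed.
Sat(A[a U EX ((¬p ∨ a) → p)]) = {m0, m1, m5}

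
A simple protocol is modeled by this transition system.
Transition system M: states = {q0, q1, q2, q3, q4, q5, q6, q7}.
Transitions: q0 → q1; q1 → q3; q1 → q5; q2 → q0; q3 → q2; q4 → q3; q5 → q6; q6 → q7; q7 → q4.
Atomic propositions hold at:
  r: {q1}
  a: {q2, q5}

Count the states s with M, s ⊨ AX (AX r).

Sat(AX r) = {s : every successor in {q1}} = {q0}
Sat(AX (AX r)) = {s : every successor in {q0}} = {q2}
|Sat(AX (AX r))| = |{q2}| = 1.

1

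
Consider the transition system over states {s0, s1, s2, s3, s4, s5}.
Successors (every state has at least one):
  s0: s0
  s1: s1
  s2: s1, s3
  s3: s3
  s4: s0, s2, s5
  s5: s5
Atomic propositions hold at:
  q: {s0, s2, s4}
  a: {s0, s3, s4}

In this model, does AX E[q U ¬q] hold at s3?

Sat(¬q) = {s1, s3, s5}
E[q U ¬q]: least fixpoint, start Z0 = Sat(¬q) = {s1, s3, s5}, add states in Sat(q) with some successor in Z. Z1 = {s1, s2, s3, s4, s5}; fixed.
Sat(E[q U ¬q]) = {s1, s2, s3, s4, s5}
Sat(AX E[q U ¬q]) = {s : every successor in {s1, s2, s3, s4, s5}} = {s1, s2, s3, s5}
s3 ∈ Sat(AX E[q U ¬q]) = {s1, s2, s3, s5}, so the formula holds at s3.

Yes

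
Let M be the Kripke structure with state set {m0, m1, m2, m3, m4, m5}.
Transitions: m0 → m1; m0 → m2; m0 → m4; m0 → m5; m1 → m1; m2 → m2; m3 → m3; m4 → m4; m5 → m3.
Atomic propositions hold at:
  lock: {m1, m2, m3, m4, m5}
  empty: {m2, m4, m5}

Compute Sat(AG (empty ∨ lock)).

Sat(empty ∨ lock) = {m1, m2, m3, m4, m5}
AG (empty ∨ lock): greatest fixpoint, start Z0 = {m1, m2, m3, m4, m5}, keep only states in Sat with every successor in Z. Already a fixed point.
Sat(AG (empty ∨ lock)) = {m1, m2, m3, m4, m5}

{m1, m2, m3, m4, m5}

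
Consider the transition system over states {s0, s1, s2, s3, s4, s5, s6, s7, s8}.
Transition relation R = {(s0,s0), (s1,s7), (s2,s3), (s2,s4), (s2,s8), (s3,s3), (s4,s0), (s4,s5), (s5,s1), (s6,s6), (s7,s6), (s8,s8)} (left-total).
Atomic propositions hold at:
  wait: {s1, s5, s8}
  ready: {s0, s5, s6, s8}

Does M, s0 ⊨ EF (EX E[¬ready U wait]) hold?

Sat(¬ready) = {s1, s2, s3, s4, s7}
E[¬ready U wait]: least fixpoint, start Z0 = Sat(wait) = {s1, s5, s8}, add states in Sat(¬ready) with some successor in Z. Z1 = {s1, s2, s4, s5, s8}; fixed.
Sat(E[¬ready U wait]) = {s1, s2, s4, s5, s8}
Sat(EX E[¬ready U wait]) = {s : some successor in {s1, s2, s4, s5, s8}} = {s2, s4, s5, s8}
EF (EX E[¬ready U wait]): least fixpoint, start Z0 = {s2, s4, s5, s8}, add states with some successor in Z. Already a fixed point.
Sat(EF (EX E[¬ready U wait])) = {s2, s4, s5, s8}
s0 ∉ Sat(EF (EX E[¬ready U wait])) = {s2, s4, s5, s8}, so the formula does not hold at s0.

No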